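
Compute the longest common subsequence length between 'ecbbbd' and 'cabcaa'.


DP table for LCS of 'ecbbbd' and 'cabcaa':
       c  a  b  c  a  a
    0  0  0  0  0  0  0
  e 0  0  0  0  0  0  0
  c 0  1  1  1  1  1  1
  b 0  1  1  2  2  2  2
  b 0  1  1  2  2  2  2
  b 0  1  1  2  2  2  2
  d 0  1  1  2  2  2  2
LCS: 'cb'
LCS length = 2

2


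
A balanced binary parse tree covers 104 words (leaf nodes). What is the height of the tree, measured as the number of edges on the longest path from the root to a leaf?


In a balanced binary tree with n leaves the deepest leaf is ceil(log2(n)) edges below the root.
log2(104) = 6.7004
ceil(6.7004) = 7
height (edges) = 7

7


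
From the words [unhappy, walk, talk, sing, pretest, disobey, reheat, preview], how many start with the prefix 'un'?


Checking each word for prefix 'un':
  'unhappy' -> YES, starts with 'un' (count: 1)
  'walk' -> no (count: 1)
  'talk' -> no (count: 1)
  'sing' -> no (count: 1)
  'pretest' -> no (count: 1)
  'disobey' -> no (count: 1)
  'reheat' -> no (count: 1)
  'preview' -> no (count: 1)
Total with prefix 'un': 1

1


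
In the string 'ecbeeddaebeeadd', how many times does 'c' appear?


Scanning 'ecbeeddaebeeadd' for 'c':
  Position 1: 'c' -> MATCH (count: 1)
Total occurrences of 'c': 1

1


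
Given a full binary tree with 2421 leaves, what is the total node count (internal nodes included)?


Leaf nodes (terminals): 2421
Internal nodes = n - 1 = 2421 - 1 = 2420
Total = leaves + internal = 2421 + 2420 = 4841

4841


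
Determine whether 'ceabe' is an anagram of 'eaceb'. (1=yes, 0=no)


Sort characters of 'ceabe': 'abcee'
Sort characters of 'eaceb': 'abcee'
Sorted forms match -> they ARE anagrams
Result: 1

1


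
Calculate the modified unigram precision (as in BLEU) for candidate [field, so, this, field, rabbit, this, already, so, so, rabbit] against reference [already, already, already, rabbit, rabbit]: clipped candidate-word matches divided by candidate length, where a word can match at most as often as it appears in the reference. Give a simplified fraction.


Reference word counts: {'already': 3, 'rabbit': 2}
Checking each candidate word (with clipping):
  'field' -> not in reference -> no match (matches: 0)
  'so' -> not in reference -> no match (matches: 0)
  'this' -> not in reference -> no match (matches: 0)
  'field' -> not in reference -> no match (matches: 0)
  'rabbit' -> in reference (ref count 2, used 1/2) -> match (matches: 1)
  'this' -> not in reference -> no match (matches: 1)
  'already' -> in reference (ref count 3, used 1/3) -> match (matches: 2)
  'so' -> not in reference -> no match (matches: 2)
  'so' -> not in reference -> no match (matches: 2)
  'rabbit' -> in reference (ref count 2, used 2/2) -> match (matches: 3)
Clipped matches: 3, Candidate length: 10
Precision = 3/10

3/10


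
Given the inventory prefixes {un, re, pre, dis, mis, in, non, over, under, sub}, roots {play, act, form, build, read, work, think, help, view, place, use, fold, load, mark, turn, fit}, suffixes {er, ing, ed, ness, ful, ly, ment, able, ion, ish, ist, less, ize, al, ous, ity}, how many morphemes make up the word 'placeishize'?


Segmenting 'placeishize' against the inventory:
  'place' -> root (morpheme 1)
  'ish' -> suffix (morpheme 2)
  'ize' -> suffix (morpheme 3)
Total morphemes: 3

3


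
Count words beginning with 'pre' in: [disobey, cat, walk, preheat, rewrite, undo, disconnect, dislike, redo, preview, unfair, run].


Checking each word for prefix 'pre':
  'disobey' -> no (count: 0)
  'cat' -> no (count: 0)
  'walk' -> no (count: 0)
  'preheat' -> YES, starts with 'pre' (count: 1)
  'rewrite' -> no (count: 1)
  'undo' -> no (count: 1)
  'disconnect' -> no (count: 1)
  'dislike' -> no (count: 1)
  'redo' -> no (count: 1)
  'preview' -> YES, starts with 'pre' (count: 2)
  'unfair' -> no (count: 2)
  'run' -> no (count: 2)
Total with prefix 'pre': 2

2


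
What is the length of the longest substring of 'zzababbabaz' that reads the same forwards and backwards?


Scanning 'zzababbabaz' for palindromic substrings.
Substring at positions 1-10: 'zababbabaz'.
Check: reverse('zababbabaz') = 'zababbabaz' -> palindrome confirmed.
Neighbouring characters ('z' / '-') break symmetry, so it cannot extend further.
No longer palindromic substring exists; longest length = 10

10


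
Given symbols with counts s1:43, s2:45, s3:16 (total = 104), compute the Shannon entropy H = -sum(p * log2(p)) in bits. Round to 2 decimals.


Computing entropy H = -sum(p_i * log2(p_i)):
  s1: p = 43/104 = 0.4135, -p*log2(p) = 0.5268
  s2: p = 45/104 = 0.4327, -p*log2(p) = 0.5229
  s3: p = 16/104 = 0.1538, -p*log2(p) = 0.4155
H = sum of terms = 1.4652
Rounded to 2 decimals: 1.47

1.47


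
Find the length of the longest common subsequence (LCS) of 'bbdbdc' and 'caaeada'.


DP table for LCS of 'bbdbdc' and 'caaeada':
       c  a  a  e  a  d  a
    0  0  0  0  0  0  0  0
  b 0  0  0  0  0  0  0  0
  b 0  0  0  0  0  0  0  0
  d 0  0  0  0  0  0  1  1
  b 0  0  0  0  0  0  1  1
  d 0  0  0  0  0  0  1  1
  c 0  1  1  1  1  1  1  1
LCS: 'd'
LCS length = 1

1


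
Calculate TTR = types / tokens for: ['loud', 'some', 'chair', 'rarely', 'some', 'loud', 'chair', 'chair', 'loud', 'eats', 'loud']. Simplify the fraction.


Tokens: 11
Unique types: ('chair', 'eats', 'loud', 'rarely', 'some') = 5
TTR = 5/11
Already in lowest terms.

5/11


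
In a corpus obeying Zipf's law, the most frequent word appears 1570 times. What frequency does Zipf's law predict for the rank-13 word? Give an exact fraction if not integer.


Zipf's law: freq(rank) = f1 / rank
f1 = 1570, rank = 13
freq = 1570 / 13
GCD(1570, 13) = 1
Simplified: 1570/13

1570/13


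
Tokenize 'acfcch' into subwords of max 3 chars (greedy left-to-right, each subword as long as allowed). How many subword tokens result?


'acfcch' has 6 characters.
Chunking with max size 3:
  Chunk 1: 'acf' (positions 0-2)
  Chunk 2: 'cch' (positions 3-5)
Total chunks: ceil(6 / 3) = 2

2


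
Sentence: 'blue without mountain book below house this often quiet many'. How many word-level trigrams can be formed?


Word trigrams from [10] words:
  Trigram 1: (blue without mountain)
  Trigram 2: (without mountain book)
  Trigram 3: (mountain book below)
  Trigram 4: (book below house)
  Trigram 5: (below house this)
  Trigram 6: (house this often)
  Trigram 7: (this often quiet)
  Trigram 8: (often quiet many)
Total word trigrams: 10 - 2 = 8

8


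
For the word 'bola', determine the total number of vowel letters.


Scanning each character of 'bola':
  Position 1: 'b' -> consonant (running count: 0)
  Position 2: 'o' -> vowel (running count: 1)
  Position 3: 'l' -> consonant (running count: 1)
  Position 4: 'a' -> vowel (running count: 2)
Total vowels: 2

2


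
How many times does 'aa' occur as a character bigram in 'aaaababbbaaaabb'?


Scanning 'aaaababbbaaaabb' for bigram 'aa':
  Position 0: 'aa' -> MATCH
  Position 1: 'aa' -> MATCH
  Position 2: 'aa' -> MATCH
  Position 3: 'ab' -> no
  Position 4: 'ba' -> no
  Position 5: 'ab' -> no
  Position 6: 'bb' -> no
  Position 7: 'bb' -> no
  Position 8: 'ba' -> no
  Position 9: 'aa' -> MATCH
  Position 10: 'aa' -> MATCH
  Position 11: 'aa' -> MATCH
  Position 12: 'ab' -> no
  Position 13: 'bb' -> no
Total matches: 6

6


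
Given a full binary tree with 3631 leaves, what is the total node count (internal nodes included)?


Leaf nodes (terminals): 3631
Internal nodes = n - 1 = 3631 - 1 = 3630
Total = leaves + internal = 3631 + 3630 = 7261

7261


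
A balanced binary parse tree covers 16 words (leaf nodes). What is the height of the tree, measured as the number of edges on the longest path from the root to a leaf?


In a balanced binary tree with n leaves the deepest leaf is ceil(log2(n)) edges below the root.
log2(16) = 4.0000
ceil(4.0000) = 4
height (edges) = 4

4


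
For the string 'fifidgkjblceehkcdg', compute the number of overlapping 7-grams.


String 'fifidgkjblceehkcdg' has length L = 18.
Number of overlapping n-grams = L - n + 1
Substituting: 18 - 7 + 1 = 12

12


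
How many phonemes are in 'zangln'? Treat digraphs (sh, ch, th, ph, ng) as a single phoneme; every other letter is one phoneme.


Parsing 'zangln' greedily, digraphs first:
  'z' -> consonant phoneme (phonemes so far: 1)
  'a' -> vowel phoneme (phonemes so far: 2)
  'ng' -> digraph (1 consonant phoneme) (phonemes so far: 3)
  'l' -> consonant phoneme (phonemes so far: 4)
  'n' -> consonant phoneme (phonemes so far: 5)
Total phonemes: 5

5


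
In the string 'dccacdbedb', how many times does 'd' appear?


Scanning 'dccacdbedb' for 'd':
  Position 0: 'd' -> MATCH (count: 1)
  Position 5: 'd' -> MATCH (count: 2)
  Position 8: 'd' -> MATCH (count: 3)
Total occurrences of 'd': 3

3


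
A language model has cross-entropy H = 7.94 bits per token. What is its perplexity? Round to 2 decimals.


Perplexity formula: PP = 2^H
H = 7.94
PP = 2^7.94
Decompose: 2^7.94 = 2^7 * 2^0.94
2^7 = 128, 2^0.94 ~ 1.9185282
PP ~ 128 * 1.9185282 = 245.5716096
Rounded to 2 decimals: 245.57

245.57


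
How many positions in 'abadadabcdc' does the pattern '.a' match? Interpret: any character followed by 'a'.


Pattern: .a means any character followed by 'a'.
Scanning 'abadadabcdc' position-by-position:
  Pos 0: window 'ab' -> no
  Pos 1: window 'ba' -> MATCH
  Pos 2: window 'ad' -> no
  Pos 3: window 'da' -> MATCH
  Pos 4: window 'ad' -> no
  Pos 5: window 'da' -> MATCH
  Pos 6: window 'ab' -> no
  Pos 7: window 'bc' -> no
  Pos 8: window 'cd' -> no
  Pos 9: window 'dc' -> no
  Pos 10: window 'c' -> no
Total matches: 3

3


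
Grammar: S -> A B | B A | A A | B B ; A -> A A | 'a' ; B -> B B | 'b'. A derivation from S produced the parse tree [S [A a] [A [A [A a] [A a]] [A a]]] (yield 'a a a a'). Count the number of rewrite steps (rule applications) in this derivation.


Every bracketed nonterminal node [X ...] in the tree is produced by exactly one rule application.
Reading the tree off as a leftmost derivation:
  Step 1: S  =>  A A   (applied S -> A A)
  Step 2: A A  =>  a A   (applied A -> a)
  Step 3: a A  =>  a A A   (applied A -> A A)
  Step 4: a A A  =>  a A A A   (applied A -> A A)
  Step 5: a A A A  =>  a a A A   (applied A -> a)
  Step 6: a a A A  =>  a a a A   (applied A -> a)
  Step 7: a a a A  =>  a a a a   (applied A -> a)
Final yield: a a a a
Total rewrite steps: 7

7


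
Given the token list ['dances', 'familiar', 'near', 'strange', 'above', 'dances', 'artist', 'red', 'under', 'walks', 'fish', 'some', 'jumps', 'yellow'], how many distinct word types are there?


Listing all tokens and tracking unique types:
  Token 1: 'dances' -> NEW (unique so far: 1)
  Token 2: 'familiar' -> NEW (unique so far: 2)
  Token 3: 'near' -> NEW (unique so far: 3)
  Token 4: 'strange' -> NEW (unique so far: 4)
  Token 5: 'above' -> NEW (unique so far: 5)
  Token 6: 'dances' -> duplicate (unique so far: 5)
  Token 7: 'artist' -> NEW (unique so far: 6)
  Token 8: 'red' -> NEW (unique so far: 7)
  Token 9: 'under' -> NEW (unique so far: 8)
  Token 10: 'walks' -> NEW (unique so far: 9)
  Token 11: 'fish' -> NEW (unique so far: 10)
  Token 12: 'some' -> NEW (unique so far: 11)
  Token 13: 'jumps' -> NEW (unique so far: 12)
  Token 14: 'yellow' -> NEW (unique so far: 13)
Unique types: ('above', 'artist', 'dances', 'familiar', 'fish', 'jumps', 'near', 'red', 'some', 'strange', 'under', 'walks', 'yellow')
Vocabulary size: 13

13


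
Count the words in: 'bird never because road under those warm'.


Counting words by splitting on spaces:
  Word 1: 'bird'
  Word 2: 'never'
  Word 3: 'because'
  Word 4: 'road'
  Word 5: 'under'
  Word 6: 'those'
  Word 7: 'warm'
Total words: 7

7


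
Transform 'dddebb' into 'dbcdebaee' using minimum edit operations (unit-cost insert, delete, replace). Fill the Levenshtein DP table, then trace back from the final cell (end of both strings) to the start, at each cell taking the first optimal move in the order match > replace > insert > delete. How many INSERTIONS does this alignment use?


Edit distance = 5. Backtracking from cell (6, 9) with preference match > replace > insert > delete,
then listing the resulting alignment 'dddebb' -> 'dbcdebaee' left to right:
  Step 1: keep 'd'
  Step 2: insert 'b' [insertion #1]
  Step 3: replace d->c
  Step 4: keep 'd'
  Step 5: keep 'e'
  Step 6: keep 'b'
  Step 7: insert 'a' [insertion #2]
  Step 8: insert 'e' [insertion #3]
  Step 9: replace b->e
Total insertions: 3

3


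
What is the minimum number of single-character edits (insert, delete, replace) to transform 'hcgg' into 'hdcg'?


Building DP table for s1='hcgg' (len 4) and s2='hdcg' (len 4):
       h  d  c  g
    0  1  2  3  4
  h 1  0  1  2  3
  c 2  1  1  1  2
  g 3  2  2  2  1
  g 4  3  3  3  2
Edit distance = dp[4][4] = 2

2


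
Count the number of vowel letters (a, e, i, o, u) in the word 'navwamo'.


Scanning each character of 'navwamo':
  Position 1: 'n' -> consonant (running count: 0)
  Position 2: 'a' -> vowel (running count: 1)
  Position 3: 'v' -> consonant (running count: 1)
  Position 4: 'w' -> consonant (running count: 1)
  Position 5: 'a' -> vowel (running count: 2)
  Position 6: 'm' -> consonant (running count: 2)
  Position 7: 'o' -> vowel (running count: 3)
Total vowels: 3

3


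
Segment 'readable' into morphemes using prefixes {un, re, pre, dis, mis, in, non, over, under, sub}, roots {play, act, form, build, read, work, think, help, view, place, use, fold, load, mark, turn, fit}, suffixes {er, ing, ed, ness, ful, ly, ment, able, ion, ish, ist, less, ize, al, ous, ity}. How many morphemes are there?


Segmenting 'readable' against the inventory:
  'read' -> root (morpheme 1)
  'able' -> suffix (morpheme 2)
Total morphemes: 2

2


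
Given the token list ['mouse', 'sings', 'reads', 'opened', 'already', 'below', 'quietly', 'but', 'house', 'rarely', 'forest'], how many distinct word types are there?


Listing all tokens and tracking unique types:
  Token 1: 'mouse' -> NEW (unique so far: 1)
  Token 2: 'sings' -> NEW (unique so far: 2)
  Token 3: 'reads' -> NEW (unique so far: 3)
  Token 4: 'opened' -> NEW (unique so far: 4)
  Token 5: 'already' -> NEW (unique so far: 5)
  Token 6: 'below' -> NEW (unique so far: 6)
  Token 7: 'quietly' -> NEW (unique so far: 7)
  Token 8: 'but' -> NEW (unique so far: 8)
  Token 9: 'house' -> NEW (unique so far: 9)
  Token 10: 'rarely' -> NEW (unique so far: 10)
  Token 11: 'forest' -> NEW (unique so far: 11)
Unique types: ('already', 'below', 'but', 'forest', 'house', 'mouse', 'opened', 'quietly', 'rarely', 'reads', 'sings')
Vocabulary size: 11

11


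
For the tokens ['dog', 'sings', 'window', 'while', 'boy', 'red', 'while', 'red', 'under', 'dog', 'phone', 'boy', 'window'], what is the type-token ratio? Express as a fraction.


Tokens: 13
Unique types: ('boy', 'dog', 'phone', 'red', 'sings', 'under', 'while', 'window') = 8
TTR = 8/13
Already in lowest terms.

8/13


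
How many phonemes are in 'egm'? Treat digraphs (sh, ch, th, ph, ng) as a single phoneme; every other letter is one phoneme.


Parsing 'egm' greedily, digraphs first:
  'e' -> vowel phoneme (phonemes so far: 1)
  'g' -> consonant phoneme (phonemes so far: 2)
  'm' -> consonant phoneme (phonemes so far: 3)
Total phonemes: 3

3


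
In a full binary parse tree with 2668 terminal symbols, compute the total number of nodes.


Leaf nodes (terminals): 2668
Internal nodes = n - 1 = 2668 - 1 = 2667
Total = leaves + internal = 2668 + 2667 = 5335

5335


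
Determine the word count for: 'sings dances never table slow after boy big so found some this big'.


Counting words by splitting on spaces:
  Word 1: 'sings'
  Word 2: 'dances'
  Word 3: 'never'
  Word 4: 'table'
  Word 5: 'slow'
  Word 6: 'after'
  Word 7: 'boy'
  Word 8: 'big'
  Word 9: 'so'
  Word 10: 'found'
  Word 11: 'some'
  Word 12: 'this'
  Word 13: 'big'
Total words: 13

13


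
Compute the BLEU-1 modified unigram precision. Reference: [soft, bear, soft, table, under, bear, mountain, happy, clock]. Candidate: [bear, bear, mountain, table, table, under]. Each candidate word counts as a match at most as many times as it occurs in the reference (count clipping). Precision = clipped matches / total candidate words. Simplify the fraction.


Reference word counts: {'bear': 2, 'clock': 1, 'happy': 1, 'mountain': 1, 'soft': 2, 'table': 1, 'under': 1}
Checking each candidate word (with clipping):
  'bear' -> in reference (ref count 2, used 1/2) -> match (matches: 1)
  'bear' -> in reference (ref count 2, used 2/2) -> match (matches: 2)
  'mountain' -> in reference (ref count 1, used 1/1) -> match (matches: 3)
  'table' -> in reference (ref count 1, used 1/1) -> match (matches: 4)
  'table' -> ref count 1 already used up (1/1) -> clipped, no match (matches: 4)
  'under' -> in reference (ref count 1, used 1/1) -> match (matches: 5)
Clipped matches: 5, Candidate length: 6
Precision = 5/6

5/6


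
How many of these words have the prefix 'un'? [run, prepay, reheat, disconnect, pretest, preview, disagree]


Checking each word for prefix 'un':
  'run' -> no (count: 0)
  'prepay' -> no (count: 0)
  'reheat' -> no (count: 0)
  'disconnect' -> no (count: 0)
  'pretest' -> no (count: 0)
  'preview' -> no (count: 0)
  'disagree' -> no (count: 0)
Total with prefix 'un': 0

0


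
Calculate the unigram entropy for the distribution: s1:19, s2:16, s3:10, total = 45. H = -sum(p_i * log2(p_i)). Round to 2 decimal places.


Computing entropy H = -sum(p_i * log2(p_i)):
  s1: p = 19/45 = 0.4222, -p*log2(p) = 0.5252
  s2: p = 16/45 = 0.3556, -p*log2(p) = 0.5304
  s3: p = 10/45 = 0.2222, -p*log2(p) = 0.4822
H = sum of terms = 1.5378
Rounded to 2 decimals: 1.54

1.54


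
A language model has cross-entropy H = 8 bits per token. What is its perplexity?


Perplexity formula: PP = 2^H
H = 8
PP = 2^8
Steps: 2^1 = 2, 2^2 = 4, 2^3 = 8, 2^4 = 16, 2^5 = 32, 2^6 = 64, 2^7 = 128, 2^8 = 256
PP = 256

256


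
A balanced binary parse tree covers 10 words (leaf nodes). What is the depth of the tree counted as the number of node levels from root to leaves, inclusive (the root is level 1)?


In a balanced binary tree with n leaves the deepest leaf is ceil(log2(n)) edges below the root,
so counting node levels inclusive of root and leaves gives ceil(log2(n)) + 1 levels.
log2(10) = 3.3219
ceil(3.3219) = 4
levels = 4 + 1 = 5

5


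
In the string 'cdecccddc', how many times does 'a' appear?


Scanning 'cdecccddc' for 'a':
  No matches found.
Total occurrences of 'a': 0

0


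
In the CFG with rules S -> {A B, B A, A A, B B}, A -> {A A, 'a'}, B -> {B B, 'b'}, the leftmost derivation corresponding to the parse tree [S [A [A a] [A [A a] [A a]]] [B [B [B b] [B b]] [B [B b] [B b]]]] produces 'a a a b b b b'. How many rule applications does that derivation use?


Every bracketed nonterminal node [X ...] in the tree is produced by exactly one rule application.
Reading the tree off as a leftmost derivation:
  Step 1: S  =>  A B   (applied S -> A B)
  Step 2: A B  =>  A A B   (applied A -> A A)
  Step 3: A A B  =>  a A B   (applied A -> a)
  Step 4: a A B  =>  a A A B   (applied A -> A A)
  Step 5: a A A B  =>  a a A B   (applied A -> a)
  Step 6: a a A B  =>  a a a B   (applied A -> a)
  Step 7: a a a B  =>  a a a B B   (applied B -> B B)
  Step 8: a a a B B  =>  a a a B B B   (applied B -> B B)
  Step 9: a a a B B B  =>  a a a b B B   (applied B -> b)
  Step 10: a a a b B B  =>  a a a b b B   (applied B -> b)
  Step 11: a a a b b B  =>  a a a b b B B   (applied B -> B B)
  Step 12: a a a b b B B  =>  a a a b b b B   (applied B -> b)
  Step 13: a a a b b b B  =>  a a a b b b b   (applied B -> b)
Final yield: a a a b b b b
Total rewrite steps: 13

13


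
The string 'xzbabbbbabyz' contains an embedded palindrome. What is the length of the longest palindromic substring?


Scanning 'xzbabbbbabyz' for palindromic substrings.
Substring at positions 2-9: 'babbbbab'.
Check: reverse('babbbbab') = 'babbbbab' -> palindrome confirmed.
Neighbouring characters ('z' / 'y') break symmetry, so it cannot extend further.
No longer palindromic substring exists; longest length = 8

8


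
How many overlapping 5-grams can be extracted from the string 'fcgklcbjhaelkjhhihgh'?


String 'fcgklcbjhaelkjhhihgh' has length L = 20.
Number of overlapping n-grams = L - n + 1
Substituting: 20 - 5 + 1 = 16

16


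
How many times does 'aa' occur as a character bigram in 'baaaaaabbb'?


Scanning 'baaaaaabbb' for bigram 'aa':
  Position 0: 'ba' -> no
  Position 1: 'aa' -> MATCH
  Position 2: 'aa' -> MATCH
  Position 3: 'aa' -> MATCH
  Position 4: 'aa' -> MATCH
  Position 5: 'aa' -> MATCH
  Position 6: 'ab' -> no
  Position 7: 'bb' -> no
  Position 8: 'bb' -> no
Total matches: 5

5


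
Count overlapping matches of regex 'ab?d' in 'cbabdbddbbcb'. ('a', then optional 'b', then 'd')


Pattern: ab?d means 'a', then optional 'b', then 'd'.
Scanning 'cbabdbddbbcb' position-by-position:
  Pos 0: window 'cba' -> no
  Pos 1: window 'bab' -> no
  Pos 2: window 'abd' -> MATCH
  Pos 3: window 'bdb' -> no
  Pos 4: window 'dbd' -> no
  Pos 5: window 'bdd' -> no
  Pos 6: window 'ddb' -> no
  Pos 7: window 'dbb' -> no
  Pos 8: window 'bbc' -> no
  Pos 9: window 'bcb' -> no
  Pos 10: window 'cb' -> no
  Pos 11: window 'b' -> no
Total matches: 1

1


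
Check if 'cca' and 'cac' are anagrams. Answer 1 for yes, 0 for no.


Sort characters of 'cca': 'acc'
Sort characters of 'cac': 'acc'
Sorted forms match -> they ARE anagrams
Result: 1

1


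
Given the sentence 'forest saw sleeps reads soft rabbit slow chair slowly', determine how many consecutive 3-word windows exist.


Word trigrams from [9] words:
  Trigram 1: (forest saw sleeps)
  Trigram 2: (saw sleeps reads)
  Trigram 3: (sleeps reads soft)
  Trigram 4: (reads soft rabbit)
  Trigram 5: (soft rabbit slow)
  Trigram 6: (rabbit slow chair)
  Trigram 7: (slow chair slowly)
Total word trigrams: 9 - 2 = 7

7


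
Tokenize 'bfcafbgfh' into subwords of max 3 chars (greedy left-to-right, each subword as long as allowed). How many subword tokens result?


'bfcafbgfh' has 9 characters.
Chunking with max size 3:
  Chunk 1: 'bfc' (positions 0-2)
  Chunk 2: 'afb' (positions 3-5)
  Chunk 3: 'gfh' (positions 6-8)
Total chunks: ceil(9 / 3) = 3

3


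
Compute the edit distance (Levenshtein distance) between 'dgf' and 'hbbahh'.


Building DP table for s1='dgf' (len 3) and s2='hbbahh' (len 6):
       h  b  b  a  h  h
    0  1  2  3  4  5  6
  d 1  1  2  3  4  5  6
  g 2  2  2  3  4  5  6
  f 3  3  3  3  4  5  6
Edit distance = dp[3][6] = 6

6


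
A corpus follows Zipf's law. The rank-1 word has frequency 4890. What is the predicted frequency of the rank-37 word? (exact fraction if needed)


Zipf's law: freq(rank) = f1 / rank
f1 = 4890, rank = 37
freq = 4890 / 37
GCD(4890, 37) = 1
Simplified: 4890/37

4890/37


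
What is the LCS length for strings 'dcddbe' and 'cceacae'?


DP table for LCS of 'dcddbe' and 'cceacae':
       c  c  e  a  c  a  e
    0  0  0  0  0  0  0  0
  d 0  0  0  0  0  0  0  0
  c 0  1  1  1  1  1  1  1
  d 0  1  1  1  1  1  1  1
  d 0  1  1  1  1  1  1  1
  b 0  1  1  1  1  1  1  1
  e 0  1  1  2  2  2  2  2
LCS: 'ce'
LCS length = 2

2


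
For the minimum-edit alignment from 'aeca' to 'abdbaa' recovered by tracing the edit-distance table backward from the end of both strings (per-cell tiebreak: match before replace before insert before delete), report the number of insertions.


Edit distance = 4. Backtracking from cell (4, 6) with preference match > replace > insert > delete,
then listing the resulting alignment 'aeca' -> 'abdbaa' left to right:
  Step 1: keep 'a'
  Step 2: insert 'b' [insertion #1]
  Step 3: insert 'd' [insertion #2]
  Step 4: replace e->b
  Step 5: replace c->a
  Step 6: keep 'a'
Total insertions: 2

2


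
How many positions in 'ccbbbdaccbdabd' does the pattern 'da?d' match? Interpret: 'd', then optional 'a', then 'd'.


Pattern: da?d means 'd', then optional 'a', then 'd'.
Scanning 'ccbbbdaccbdabd' position-by-position:
  Pos 0: window 'ccb' -> no
  Pos 1: window 'cbb' -> no
  Pos 2: window 'bbb' -> no
  Pos 3: window 'bbd' -> no
  Pos 4: window 'bda' -> no
  Pos 5: window 'dac' -> no
  Pos 6: window 'acc' -> no
  Pos 7: window 'ccb' -> no
  Pos 8: window 'cbd' -> no
  Pos 9: window 'bda' -> no
  Pos 10: window 'dab' -> no
  Pos 11: window 'abd' -> no
  Pos 12: window 'bd' -> no
  Pos 13: window 'd' -> no
Total matches: 0

0


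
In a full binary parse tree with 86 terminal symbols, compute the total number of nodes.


Leaf nodes (terminals): 86
Internal nodes = n - 1 = 86 - 1 = 85
Total = leaves + internal = 86 + 85 = 171

171


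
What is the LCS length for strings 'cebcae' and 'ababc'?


DP table for LCS of 'cebcae' and 'ababc':
       a  b  a  b  c
    0  0  0  0  0  0
  c 0  0  0  0  0  1
  e 0  0  0  0  0  1
  b 0  0  1  1  1  1
  c 0  0  1  1  1  2
  a 0  1  1  2  2  2
  e 0  1  1  2  2  2
LCS: 'bc'
LCS length = 2

2


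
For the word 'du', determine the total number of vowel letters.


Scanning each character of 'du':
  Position 1: 'd' -> consonant (running count: 0)
  Position 2: 'u' -> vowel (running count: 1)
Total vowels: 1

1


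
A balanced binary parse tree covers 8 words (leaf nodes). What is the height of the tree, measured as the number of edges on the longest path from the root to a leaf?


In a balanced binary tree with n leaves the deepest leaf is ceil(log2(n)) edges below the root.
log2(8) = 3.0000
ceil(3.0000) = 3
height (edges) = 3

3


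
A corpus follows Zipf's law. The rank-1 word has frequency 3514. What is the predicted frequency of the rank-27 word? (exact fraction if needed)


Zipf's law: freq(rank) = f1 / rank
f1 = 3514, rank = 27
freq = 3514 / 27
GCD(3514, 27) = 1
Simplified: 3514/27

3514/27


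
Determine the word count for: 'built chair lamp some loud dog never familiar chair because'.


Counting words by splitting on spaces:
  Word 1: 'built'
  Word 2: 'chair'
  Word 3: 'lamp'
  Word 4: 'some'
  Word 5: 'loud'
  Word 6: 'dog'
  Word 7: 'never'
  Word 8: 'familiar'
  Word 9: 'chair'
  Word 10: 'because'
Total words: 10

10


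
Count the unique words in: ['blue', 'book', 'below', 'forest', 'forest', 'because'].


Listing all tokens and tracking unique types:
  Token 1: 'blue' -> NEW (unique so far: 1)
  Token 2: 'book' -> NEW (unique so far: 2)
  Token 3: 'below' -> NEW (unique so far: 3)
  Token 4: 'forest' -> NEW (unique so far: 4)
  Token 5: 'forest' -> duplicate (unique so far: 4)
  Token 6: 'because' -> NEW (unique so far: 5)
Unique types: ('because', 'below', 'blue', 'book', 'forest')
Vocabulary size: 5

5


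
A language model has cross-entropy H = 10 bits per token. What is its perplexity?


Perplexity formula: PP = 2^H
H = 10
PP = 2^10
PP = 2^10 = 1024

1024


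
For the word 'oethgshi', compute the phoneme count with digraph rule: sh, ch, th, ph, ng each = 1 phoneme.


Parsing 'oethgshi' greedily, digraphs first:
  'o' -> vowel phoneme (phonemes so far: 1)
  'e' -> vowel phoneme (phonemes so far: 2)
  'th' -> digraph (1 consonant phoneme) (phonemes so far: 3)
  'g' -> consonant phoneme (phonemes so far: 4)
  'sh' -> digraph (1 consonant phoneme) (phonemes so far: 5)
  'i' -> vowel phoneme (phonemes so far: 6)
Total phonemes: 6

6


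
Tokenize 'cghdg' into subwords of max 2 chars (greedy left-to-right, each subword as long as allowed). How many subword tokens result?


'cghdg' has 5 characters.
Chunking with max size 2:
  Chunk 1: 'cg' (positions 0-1)
  Chunk 2: 'hd' (positions 2-3)
  Chunk 3: 'g' (positions 4-4)
Total chunks: ceil(5 / 2) = 3

3


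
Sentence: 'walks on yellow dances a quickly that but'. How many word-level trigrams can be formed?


Word trigrams from [8] words:
  Trigram 1: (walks on yellow)
  Trigram 2: (on yellow dances)
  Trigram 3: (yellow dances a)
  Trigram 4: (dances a quickly)
  Trigram 5: (a quickly that)
  Trigram 6: (quickly that but)
Total word trigrams: 8 - 2 = 6

6


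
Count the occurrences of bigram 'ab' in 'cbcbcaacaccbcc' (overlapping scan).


Scanning 'cbcbcaacaccbcc' for bigram 'ab':
  Position 0: 'cb' -> no
  Position 1: 'bc' -> no
  Position 2: 'cb' -> no
  Position 3: 'bc' -> no
  Position 4: 'ca' -> no
  Position 5: 'aa' -> no
  Position 6: 'ac' -> no
  Position 7: 'ca' -> no
  Position 8: 'ac' -> no
  Position 9: 'cc' -> no
  Position 10: 'cb' -> no
  Position 11: 'bc' -> no
  Position 12: 'cc' -> no
Total matches: 0

0


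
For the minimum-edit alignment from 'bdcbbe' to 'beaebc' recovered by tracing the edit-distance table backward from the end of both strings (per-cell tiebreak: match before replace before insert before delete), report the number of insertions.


Edit distance = 4. Backtracking from cell (6, 6) with preference match > replace > insert > delete,
then listing the resulting alignment 'bdcbbe' -> 'beaebc' left to right:
  Step 1: keep 'b'
  Step 2: replace d->e
  Step 3: replace c->a
  Step 4: replace b->e
  Step 5: keep 'b'
  Step 6: replace e->c
Total insertions: 0

0


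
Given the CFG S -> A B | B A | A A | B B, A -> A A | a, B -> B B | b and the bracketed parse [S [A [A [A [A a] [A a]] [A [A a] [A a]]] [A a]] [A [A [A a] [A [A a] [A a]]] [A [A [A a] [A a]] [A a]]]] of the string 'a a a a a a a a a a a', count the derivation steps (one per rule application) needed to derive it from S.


Every bracketed nonterminal node [X ...] in the tree is produced by exactly one rule application.
Reading the tree off as a leftmost derivation:
  Step 1: S  =>  A A   (applied S -> A A)
  Step 2: A A  =>  A A A   (applied A -> A A)
  Step 3: A A A  =>  A A A A   (applied A -> A A)
  Step 4: A A A A  =>  A A A A A   (applied A -> A A)
  Step 5: A A A A A  =>  a A A A A   (applied A -> a)
  Step 6: a A A A A  =>  a a A A A   (applied A -> a)
  Step 7: a a A A A  =>  a a A A A A   (applied A -> A A)
  Step 8: a a A A A A  =>  a a a A A A   (applied A -> a)
  Step 9: a a a A A A  =>  a a a a A A   (applied A -> a)
  Step 10: a a a a A A  =>  a a a a a A   (applied A -> a)
  Step 11: a a a a a A  =>  a a a a a A A   (applied A -> A A)
  Step 12: a a a a a A A  =>  a a a a a A A A   (applied A -> A A)
  Step 13: a a a a a A A A  =>  a a a a a a A A   (applied A -> a)
  Step 14: a a a a a a A A  =>  a a a a a a A A A   (applied A -> A A)
  Step 15: a a a a a a A A A  =>  a a a a a a a A A   (applied A -> a)
  Step 16: a a a a a a a A A  =>  a a a a a a a a A   (applied A -> a)
  Step 17: a a a a a a a a A  =>  a a a a a a a a A A   (applied A -> A A)
  Step 18: a a a a a a a a A A  =>  a a a a a a a a A A A   (applied A -> A A)
  Step 19: a a a a a a a a A A A  =>  a a a a a a a a a A A   (applied A -> a)
  Step 20: a a a a a a a a a A A  =>  a a a a a a a a a a A   (applied A -> a)
  Step 21: a a a a a a a a a a A  =>  a a a a a a a a a a a   (applied A -> a)
Final yield: a a a a a a a a a a a
Total rewrite steps: 21

21


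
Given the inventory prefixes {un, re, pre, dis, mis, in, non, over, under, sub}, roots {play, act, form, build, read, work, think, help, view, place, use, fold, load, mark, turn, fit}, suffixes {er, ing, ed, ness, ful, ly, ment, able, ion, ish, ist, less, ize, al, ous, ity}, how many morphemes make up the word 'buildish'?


Segmenting 'buildish' against the inventory:
  'build' -> root (morpheme 1)
  'ish' -> suffix (morpheme 2)
Total morphemes: 2

2


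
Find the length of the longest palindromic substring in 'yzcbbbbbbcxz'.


Scanning 'yzcbbbbbbcxz' for palindromic substrings.
Substring at positions 2-9: 'cbbbbbbc'.
Check: reverse('cbbbbbbc') = 'cbbbbbbc' -> palindrome confirmed.
Neighbouring characters ('z' / 'x') break symmetry, so it cannot extend further.
No longer palindromic substring exists; longest length = 8

8


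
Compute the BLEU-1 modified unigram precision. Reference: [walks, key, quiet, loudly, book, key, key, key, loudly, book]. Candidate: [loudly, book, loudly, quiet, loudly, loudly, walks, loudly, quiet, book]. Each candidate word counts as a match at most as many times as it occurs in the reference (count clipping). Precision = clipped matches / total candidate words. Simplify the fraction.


Reference word counts: {'book': 2, 'key': 4, 'loudly': 2, 'quiet': 1, 'walks': 1}
Checking each candidate word (with clipping):
  'loudly' -> in reference (ref count 2, used 1/2) -> match (matches: 1)
  'book' -> in reference (ref count 2, used 1/2) -> match (matches: 2)
  'loudly' -> in reference (ref count 2, used 2/2) -> match (matches: 3)
  'quiet' -> in reference (ref count 1, used 1/1) -> match (matches: 4)
  'loudly' -> ref count 2 already used up (2/2) -> clipped, no match (matches: 4)
  'loudly' -> ref count 2 already used up (2/2) -> clipped, no match (matches: 4)
  'walks' -> in reference (ref count 1, used 1/1) -> match (matches: 5)
  'loudly' -> ref count 2 already used up (2/2) -> clipped, no match (matches: 5)
  'quiet' -> ref count 1 already used up (1/1) -> clipped, no match (matches: 5)
  'book' -> in reference (ref count 2, used 2/2) -> match (matches: 6)
Clipped matches: 6, Candidate length: 10
Precision = 6/10 = 3/5

3/5


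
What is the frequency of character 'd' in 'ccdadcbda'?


Scanning 'ccdadcbda' for 'd':
  Position 2: 'd' -> MATCH (count: 1)
  Position 4: 'd' -> MATCH (count: 2)
  Position 7: 'd' -> MATCH (count: 3)
Total occurrences of 'd': 3

3


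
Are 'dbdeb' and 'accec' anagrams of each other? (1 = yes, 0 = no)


Sort characters of 'dbdeb': 'bbdde'
Sort characters of 'accec': 'accce'
Sorted forms differ -> they are NOT anagrams
Result: 0

0


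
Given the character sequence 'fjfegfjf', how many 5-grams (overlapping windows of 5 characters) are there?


String 'fjfegfjf' has length L = 8.
Number of overlapping n-grams = L - n + 1
Substituting: 8 - 5 + 1 = 4

4


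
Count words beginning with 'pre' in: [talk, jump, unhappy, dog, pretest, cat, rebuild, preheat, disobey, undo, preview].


Checking each word for prefix 'pre':
  'talk' -> no (count: 0)
  'jump' -> no (count: 0)
  'unhappy' -> no (count: 0)
  'dog' -> no (count: 0)
  'pretest' -> YES, starts with 'pre' (count: 1)
  'cat' -> no (count: 1)
  'rebuild' -> no (count: 1)
  'preheat' -> YES, starts with 'pre' (count: 2)
  'disobey' -> no (count: 2)
  'undo' -> no (count: 2)
  'preview' -> YES, starts with 'pre' (count: 3)
Total with prefix 'pre': 3

3


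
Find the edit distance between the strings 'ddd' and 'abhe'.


Building DP table for s1='ddd' (len 3) and s2='abhe' (len 4):
       a  b  h  e
    0  1  2  3  4
  d 1  1  2  3  4
  d 2  2  2  3  4
  d 3  3  3  3  4
Edit distance = dp[3][4] = 4

4


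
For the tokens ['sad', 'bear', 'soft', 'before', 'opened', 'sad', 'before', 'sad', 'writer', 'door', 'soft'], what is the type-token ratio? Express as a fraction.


Tokens: 11
Unique types: ('bear', 'before', 'door', 'opened', 'sad', 'soft', 'writer') = 7
TTR = 7/11
Already in lowest terms.

7/11


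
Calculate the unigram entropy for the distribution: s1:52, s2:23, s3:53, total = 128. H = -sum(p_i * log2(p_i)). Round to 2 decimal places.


Computing entropy H = -sum(p_i * log2(p_i)):
  s1: p = 52/128 = 0.4062, -p*log2(p) = 0.5279
  s2: p = 23/128 = 0.1797, -p*log2(p) = 0.4450
  s3: p = 53/128 = 0.4141, -p*log2(p) = 0.5267
H = sum of terms = 1.4996
Rounded to 2 decimals: 1.50

1.50


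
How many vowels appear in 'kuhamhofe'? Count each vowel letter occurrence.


Scanning each character of 'kuhamhofe':
  Position 1: 'k' -> consonant (running count: 0)
  Position 2: 'u' -> vowel (running count: 1)
  Position 3: 'h' -> consonant (running count: 1)
  Position 4: 'a' -> vowel (running count: 2)
  Position 5: 'm' -> consonant (running count: 2)
  Position 6: 'h' -> consonant (running count: 2)
  Position 7: 'o' -> vowel (running count: 3)
  Position 8: 'f' -> consonant (running count: 3)
  Position 9: 'e' -> vowel (running count: 4)
Total vowels: 4

4


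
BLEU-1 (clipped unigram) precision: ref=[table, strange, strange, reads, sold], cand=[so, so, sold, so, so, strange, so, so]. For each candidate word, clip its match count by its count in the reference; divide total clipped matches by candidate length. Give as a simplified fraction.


Reference word counts: {'reads': 1, 'sold': 1, 'strange': 2, 'table': 1}
Checking each candidate word (with clipping):
  'so' -> not in reference -> no match (matches: 0)
  'so' -> not in reference -> no match (matches: 0)
  'sold' -> in reference (ref count 1, used 1/1) -> match (matches: 1)
  'so' -> not in reference -> no match (matches: 1)
  'so' -> not in reference -> no match (matches: 1)
  'strange' -> in reference (ref count 2, used 1/2) -> match (matches: 2)
  'so' -> not in reference -> no match (matches: 2)
  'so' -> not in reference -> no match (matches: 2)
Clipped matches: 2, Candidate length: 8
Precision = 2/8 = 1/4

1/4


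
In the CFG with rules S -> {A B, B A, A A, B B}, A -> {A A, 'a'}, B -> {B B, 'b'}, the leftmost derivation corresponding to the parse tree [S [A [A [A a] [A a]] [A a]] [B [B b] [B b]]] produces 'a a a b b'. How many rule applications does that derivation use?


Every bracketed nonterminal node [X ...] in the tree is produced by exactly one rule application.
Reading the tree off as a leftmost derivation:
  Step 1: S  =>  A B   (applied S -> A B)
  Step 2: A B  =>  A A B   (applied A -> A A)
  Step 3: A A B  =>  A A A B   (applied A -> A A)
  Step 4: A A A B  =>  a A A B   (applied A -> a)
  Step 5: a A A B  =>  a a A B   (applied A -> a)
  Step 6: a a A B  =>  a a a B   (applied A -> a)
  Step 7: a a a B  =>  a a a B B   (applied B -> B B)
  Step 8: a a a B B  =>  a a a b B   (applied B -> b)
  Step 9: a a a b B  =>  a a a b b   (applied B -> b)
Final yield: a a a b b
Total rewrite steps: 9

9


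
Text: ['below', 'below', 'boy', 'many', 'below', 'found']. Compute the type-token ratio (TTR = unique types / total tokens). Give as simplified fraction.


Tokens: 6
Unique types: ('below', 'boy', 'found', 'many') = 4
TTR = 4/6
Simplify: divide both by 2 -> 2/3
TTR = 2/3

2/3


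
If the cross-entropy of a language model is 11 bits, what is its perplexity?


Perplexity formula: PP = 2^H
H = 11
PP = 2^11
PP = 2^11 = 2048

2048


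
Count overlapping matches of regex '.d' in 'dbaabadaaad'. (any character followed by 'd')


Pattern: .d means any character followed by 'd'.
Scanning 'dbaabadaaad' position-by-position:
  Pos 0: window 'db' -> no
  Pos 1: window 'ba' -> no
  Pos 2: window 'aa' -> no
  Pos 3: window 'ab' -> no
  Pos 4: window 'ba' -> no
  Pos 5: window 'ad' -> MATCH
  Pos 6: window 'da' -> no
  Pos 7: window 'aa' -> no
  Pos 8: window 'aa' -> no
  Pos 9: window 'ad' -> MATCH
  Pos 10: window 'd' -> no
Total matches: 2

2


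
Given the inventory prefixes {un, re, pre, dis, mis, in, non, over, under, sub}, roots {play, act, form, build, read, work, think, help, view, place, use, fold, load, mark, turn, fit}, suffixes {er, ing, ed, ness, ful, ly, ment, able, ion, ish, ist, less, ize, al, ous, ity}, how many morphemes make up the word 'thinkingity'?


Segmenting 'thinkingity' against the inventory:
  'think' -> root (morpheme 1)
  'ing' -> suffix (morpheme 2)
  'ity' -> suffix (morpheme 3)
Total morphemes: 3

3


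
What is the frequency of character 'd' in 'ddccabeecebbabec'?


Scanning 'ddccabeecebbabec' for 'd':
  Position 0: 'd' -> MATCH (count: 1)
  Position 1: 'd' -> MATCH (count: 2)
Total occurrences of 'd': 2

2


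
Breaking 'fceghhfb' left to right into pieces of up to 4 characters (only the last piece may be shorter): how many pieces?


'fceghhfb' has 8 characters.
Chunking with max size 4:
  Chunk 1: 'fceg' (positions 0-3)
  Chunk 2: 'hhfb' (positions 4-7)
Total chunks: ceil(8 / 4) = 2

2


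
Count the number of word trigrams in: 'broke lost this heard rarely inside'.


Word trigrams from [6] words:
  Trigram 1: (broke lost this)
  Trigram 2: (lost this heard)
  Trigram 3: (this heard rarely)
  Trigram 4: (heard rarely inside)
Total word trigrams: 6 - 2 = 4

4


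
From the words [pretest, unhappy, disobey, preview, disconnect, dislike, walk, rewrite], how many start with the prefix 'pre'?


Checking each word for prefix 'pre':
  'pretest' -> YES, starts with 'pre' (count: 1)
  'unhappy' -> no (count: 1)
  'disobey' -> no (count: 1)
  'preview' -> YES, starts with 'pre' (count: 2)
  'disconnect' -> no (count: 2)
  'dislike' -> no (count: 2)
  'walk' -> no (count: 2)
  'rewrite' -> no (count: 2)
Total with prefix 'pre': 2

2
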